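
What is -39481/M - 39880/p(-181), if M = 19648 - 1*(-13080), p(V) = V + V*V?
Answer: -129574181/53313912 ≈ -2.4304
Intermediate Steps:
p(V) = V + V²
M = 32728 (M = 19648 + 13080 = 32728)
-39481/M - 39880/p(-181) = -39481/32728 - 39880*(-1/(181*(1 - 181))) = -39481*1/32728 - 39880/((-181*(-180))) = -39481/32728 - 39880/32580 = -39481/32728 - 39880*1/32580 = -39481/32728 - 1994/1629 = -129574181/53313912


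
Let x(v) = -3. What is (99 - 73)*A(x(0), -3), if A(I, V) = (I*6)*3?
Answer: -1404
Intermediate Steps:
A(I, V) = 18*I (A(I, V) = (6*I)*3 = 18*I)
(99 - 73)*A(x(0), -3) = (99 - 73)*(18*(-3)) = 26*(-54) = -1404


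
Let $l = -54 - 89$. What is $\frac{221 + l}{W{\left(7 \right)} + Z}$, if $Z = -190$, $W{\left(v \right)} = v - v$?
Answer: $- \frac{39}{95} \approx -0.41053$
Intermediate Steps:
$W{\left(v \right)} = 0$
$l = -143$ ($l = -54 - 89 = -143$)
$\frac{221 + l}{W{\left(7 \right)} + Z} = \frac{221 - 143}{0 - 190} = \frac{78}{-190} = 78 \left(- \frac{1}{190}\right) = - \frac{39}{95}$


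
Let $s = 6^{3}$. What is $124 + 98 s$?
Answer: $21292$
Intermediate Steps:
$s = 216$
$124 + 98 s = 124 + 98 \cdot 216 = 124 + 21168 = 21292$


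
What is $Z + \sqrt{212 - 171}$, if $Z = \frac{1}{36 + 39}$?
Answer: $\frac{1}{75} + \sqrt{41} \approx 6.4165$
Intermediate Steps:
$Z = \frac{1}{75} \approx 0.013333$
$Z + \sqrt{212 - 171} = \frac{1}{75} + \sqrt{212 - 171} = \frac{1}{75} + \sqrt{41}$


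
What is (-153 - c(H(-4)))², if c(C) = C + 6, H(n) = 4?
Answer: 26569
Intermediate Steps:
c(C) = 6 + C
(-153 - c(H(-4)))² = (-153 - (6 + 4))² = (-153 - 1*10)² = (-153 - 10)² = (-163)² = 26569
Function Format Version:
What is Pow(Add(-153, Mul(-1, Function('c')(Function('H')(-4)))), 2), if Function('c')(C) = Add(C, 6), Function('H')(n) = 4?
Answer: 26569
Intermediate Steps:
Function('c')(C) = Add(6, C)
Pow(Add(-153, Mul(-1, Function('c')(Function('H')(-4)))), 2) = Pow(Add(-153, Mul(-1, Add(6, 4))), 2) = Pow(Add(-153, Mul(-1, 10)), 2) = Pow(Add(-153, -10), 2) = Pow(-163, 2) = 26569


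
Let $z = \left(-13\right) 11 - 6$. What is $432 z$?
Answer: $-64368$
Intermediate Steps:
$z = -149$ ($z = -143 - 6 = -149$)
$432 z = 432 \left(-149\right) = -64368$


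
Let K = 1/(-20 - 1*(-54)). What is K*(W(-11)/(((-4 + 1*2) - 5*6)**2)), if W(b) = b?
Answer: -11/34816 ≈ -0.00031595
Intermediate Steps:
K = 1/34 (K = 1/(-20 + 54) = 1/34 ≈ 0.029412)
K*(W(-11)/(((-4 + 1*2) - 5*6)**2)) = (-11/((-4 + 1*2) - 5*6)**2)/34 = (-11/((-4 + 2) - 30)**2)/34 = (-11/(-2 - 30)**2)/34 = (-11/((-32)**2))/34 = (-11/1024)/34 = (-11*1/1024)/34 = (1/34)*(-11/1024) = -11/34816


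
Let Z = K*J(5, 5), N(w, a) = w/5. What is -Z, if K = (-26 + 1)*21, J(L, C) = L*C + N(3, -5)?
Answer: 13440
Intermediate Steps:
N(w, a) = w/5 (N(w, a) = w*(⅕) = w/5)
J(L, C) = ⅗ + C*L (J(L, C) = L*C + (⅕)*3 = C*L + ⅗ = ⅗ + C*L)
K = -525 (K = -25*21 = -525)
Z = -13440 (Z = -525*(⅗ + 5*5) = -525*(⅗ + 25) = -525*128/5 = -13440)
-Z = -1*(-13440) = 13440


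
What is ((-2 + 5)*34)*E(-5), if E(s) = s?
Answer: -510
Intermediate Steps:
((-2 + 5)*34)*E(-5) = ((-2 + 5)*34)*(-5) = (3*34)*(-5) = 102*(-5) = -510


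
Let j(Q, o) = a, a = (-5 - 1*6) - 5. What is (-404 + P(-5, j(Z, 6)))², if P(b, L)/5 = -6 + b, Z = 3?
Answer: 210681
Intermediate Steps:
a = -16 (a = (-5 - 6) - 5 = -11 - 5 = -16)
j(Q, o) = -16
P(b, L) = -30 + 5*b (P(b, L) = 5*(-6 + b) = -30 + 5*b)
(-404 + P(-5, j(Z, 6)))² = (-404 + (-30 + 5*(-5)))² = (-404 + (-30 - 25))² = (-404 - 55)² = (-459)² = 210681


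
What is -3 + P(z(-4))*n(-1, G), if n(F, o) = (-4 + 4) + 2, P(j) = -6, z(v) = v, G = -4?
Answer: -15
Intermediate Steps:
n(F, o) = 2 (n(F, o) = 0 + 2 = 2)
-3 + P(z(-4))*n(-1, G) = -3 - 6*2 = -3 - 12 = -15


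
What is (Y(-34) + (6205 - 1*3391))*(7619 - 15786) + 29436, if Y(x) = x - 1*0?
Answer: -22674824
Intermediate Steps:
Y(x) = x (Y(x) = x + 0 = x)
(Y(-34) + (6205 - 1*3391))*(7619 - 15786) + 29436 = (-34 + (6205 - 1*3391))*(7619 - 15786) + 29436 = (-34 + (6205 - 3391))*(-8167) + 29436 = (-34 + 2814)*(-8167) + 29436 = 2780*(-8167) + 29436 = -22704260 + 29436 = -22674824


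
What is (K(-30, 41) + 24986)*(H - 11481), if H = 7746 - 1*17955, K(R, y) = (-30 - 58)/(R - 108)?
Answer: -12465083940/23 ≈ -5.4196e+8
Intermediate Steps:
K(R, y) = -88/(-108 + R)
H = -10209 (H = 7746 - 17955 = -10209)
(K(-30, 41) + 24986)*(H - 11481) = (-88/(-108 - 30) + 24986)*(-10209 - 11481) = (-88/(-138) + 24986)*(-21690) = (-88*(-1/138) + 24986)*(-21690) = (44/69 + 24986)*(-21690) = (1724078/69)*(-21690) = -12465083940/23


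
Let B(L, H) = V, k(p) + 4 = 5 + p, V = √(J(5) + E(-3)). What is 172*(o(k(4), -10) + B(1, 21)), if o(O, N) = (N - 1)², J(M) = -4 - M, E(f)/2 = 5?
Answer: 20984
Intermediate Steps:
E(f) = 10 (E(f) = 2*5 = 10)
V = 1 (V = √((-4 - 1*5) + 10) = √((-4 - 5) + 10) = √(-9 + 10) = √1 = 1)
k(p) = 1 + p (k(p) = -4 + (5 + p) = 1 + p)
o(O, N) = (-1 + N)²
B(L, H) = 1
172*(o(k(4), -10) + B(1, 21)) = 172*((-1 - 10)² + 1) = 172*((-11)² + 1) = 172*(121 + 1) = 172*122 = 20984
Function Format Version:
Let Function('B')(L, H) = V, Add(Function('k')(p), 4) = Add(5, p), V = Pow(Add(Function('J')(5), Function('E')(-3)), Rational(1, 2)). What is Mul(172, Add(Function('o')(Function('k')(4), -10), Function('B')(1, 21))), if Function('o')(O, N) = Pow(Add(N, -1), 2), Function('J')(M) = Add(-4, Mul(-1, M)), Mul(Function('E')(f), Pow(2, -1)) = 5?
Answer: 20984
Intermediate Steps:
Function('E')(f) = 10 (Function('E')(f) = Mul(2, 5) = 10)
V = 1 (V = Pow(Add(Add(-4, Mul(-1, 5)), 10), Rational(1, 2)) = Pow(Add(Add(-4, -5), 10), Rational(1, 2)) = Pow(Add(-9, 10), Rational(1, 2)) = Pow(1, Rational(1, 2)) = 1)
Function('k')(p) = Add(1, p) (Function('k')(p) = Add(-4, Add(5, p)) = Add(1, p))
Function('o')(O, N) = Pow(Add(-1, N), 2)
Function('B')(L, H) = 1
Mul(172, Add(Function('o')(Function('k')(4), -10), Function('B')(1, 21))) = Mul(172, Add(Pow(Add(-1, -10), 2), 1)) = Mul(172, Add(Pow(-11, 2), 1)) = Mul(172, Add(121, 1)) = Mul(172, 122) = 20984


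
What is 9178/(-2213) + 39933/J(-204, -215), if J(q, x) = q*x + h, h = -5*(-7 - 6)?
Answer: -314771921/97206025 ≈ -3.2382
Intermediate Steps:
h = 65 (h = -5*(-13) = 65)
J(q, x) = 65 + q*x (J(q, x) = q*x + 65 = 65 + q*x)
9178/(-2213) + 39933/J(-204, -215) = 9178/(-2213) + 39933/(65 - 204*(-215)) = 9178*(-1/2213) + 39933/(65 + 43860) = -9178/2213 + 39933/43925 = -314771921/97206025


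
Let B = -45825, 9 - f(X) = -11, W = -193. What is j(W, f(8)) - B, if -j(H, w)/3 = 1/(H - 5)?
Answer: 3024451/66 ≈ 45825.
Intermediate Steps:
f(X) = 20 (f(X) = 9 - 1*(-11) = 9 + 11 = 20)
j(H, w) = -3/(-5 + H) (j(H, w) = -3/(H - 5) = -3/(-5 + H))
j(W, f(8)) - B = -3/(-5 - 193) - 1*(-45825) = -3/(-198) + 45825 = -3*(-1/198) + 45825 = 1/66 + 45825 = 3024451/66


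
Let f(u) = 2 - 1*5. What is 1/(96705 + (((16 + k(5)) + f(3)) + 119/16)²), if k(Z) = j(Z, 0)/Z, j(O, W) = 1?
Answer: 6400/621637801 ≈ 1.0295e-5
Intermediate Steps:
f(u) = -3 (f(u) = 2 - 5 = -3)
k(Z) = 1/Z
1/(96705 + (((16 + k(5)) + f(3)) + 119/16)²) = 1/(96705 + (((16 + 1/5) - 3) + 119/16)²) = 1/(96705 + (((16 + ⅕) - 3) + 119*(1/16))²) = 1/(96705 + ((81/5 - 3) + 119/16)²) = 1/(96705 + (66/5 + 119/16)²) = 1/(96705 + (1651/80)²) = 1/(96705 + 2725801/6400) = 1/(621637801/6400) = 6400/621637801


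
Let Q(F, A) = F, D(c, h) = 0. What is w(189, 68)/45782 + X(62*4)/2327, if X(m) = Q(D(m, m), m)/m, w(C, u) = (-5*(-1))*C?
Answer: 945/45782 ≈ 0.020641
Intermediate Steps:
w(C, u) = 5*C
X(m) = 0 (X(m) = 0/m = 0)
w(189, 68)/45782 + X(62*4)/2327 = (5*189)/45782 + 0/2327 = 945*(1/45782) + 0*(1/2327) = 945/45782 + 0 = 945/45782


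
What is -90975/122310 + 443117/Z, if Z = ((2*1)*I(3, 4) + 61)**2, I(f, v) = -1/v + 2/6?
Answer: 129257447863/1098254106 ≈ 117.69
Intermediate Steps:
I(f, v) = 1/3 - 1/v (I(f, v) = -1/v + 2*(1/6) = -1/v + 1/3 = 1/3 - 1/v)
Z = 134689/36 (Z = ((2*1)*((1/3)*(-3 + 4)/4) + 61)**2 = (2*((1/3)*(1/4)*1) + 61)**2 = (2*(1/12) + 61)**2 = (1/6 + 61)**2 = (367/6)**2 = 134689/36 ≈ 3741.4)
-90975/122310 + 443117/Z = -90975/122310 + 443117/(134689/36) = -90975*1/122310 + 443117*(36/134689) = -6065/8154 + 15952212/134689 = 129257447863/1098254106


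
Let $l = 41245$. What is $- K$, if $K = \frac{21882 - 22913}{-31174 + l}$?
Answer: $\frac{1031}{10071} \approx 0.10237$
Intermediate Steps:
$K = - \frac{1031}{10071}$ ($K = \frac{21882 - 22913}{-31174 + 41245} = - \frac{1031}{10071} \approx -0.10237$)
$- K = \left(-1\right) \left(- \frac{1031}{10071}\right) = \frac{1031}{10071}$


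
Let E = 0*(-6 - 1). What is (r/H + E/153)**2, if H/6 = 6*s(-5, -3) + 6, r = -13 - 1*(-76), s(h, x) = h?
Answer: 49/256 ≈ 0.19141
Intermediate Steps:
E = 0 (E = 0*(-7) = 0)
r = 63 (r = -13 + 76 = 63)
H = -144 (H = 6*(6*(-5) + 6) = 6*(-30 + 6) = 6*(-24) = -144)
(r/H + E/153)**2 = (63/(-144) + 0/153)**2 = (63*(-1/144) + 0*(1/153))**2 = (-7/16 + 0)**2 = (-7/16)**2 = 49/256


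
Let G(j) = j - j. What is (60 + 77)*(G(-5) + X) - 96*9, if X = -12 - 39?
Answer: -7851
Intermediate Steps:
X = -51
G(j) = 0
(60 + 77)*(G(-5) + X) - 96*9 = (60 + 77)*(0 - 51) - 96*9 = 137*(-51) - 864 = -6987 - 864 = -7851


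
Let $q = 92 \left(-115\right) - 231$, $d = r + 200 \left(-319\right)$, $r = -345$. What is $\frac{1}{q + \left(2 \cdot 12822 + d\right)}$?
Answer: $- \frac{1}{49312} \approx -2.0279 \cdot 10^{-5}$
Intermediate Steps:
$d = -64145$ ($d = -345 + 200 \left(-319\right) = -345 - 63800 = -64145$)
$q = -10811$ ($q = -10580 - 231 = -10811$)
$\frac{1}{q + \left(2 \cdot 12822 + d\right)} = \frac{1}{-10811 + \left(2 \cdot 12822 - 64145\right)} = \frac{1}{-10811 + \left(25644 - 64145\right)} = \frac{1}{-10811 - 38501} = \frac{1}{-49312} = - \frac{1}{49312}$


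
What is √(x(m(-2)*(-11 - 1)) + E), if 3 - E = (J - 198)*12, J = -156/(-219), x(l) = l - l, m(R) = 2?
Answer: 3*√1403571/73 ≈ 48.687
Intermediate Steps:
x(l) = 0
J = 52/73 (J = -156*(-1/219) = 52/73 ≈ 0.71233)
E = 173043/73 (E = 3 - (52/73 - 198)*12 = 3 - (-14402)*12/73 = 3 - 1*(-172824/73) = 3 + 172824/73 = 173043/73 ≈ 2370.5)
√(x(m(-2)*(-11 - 1)) + E) = √(0 + 173043/73) = √(173043/73) = 3*√1403571/73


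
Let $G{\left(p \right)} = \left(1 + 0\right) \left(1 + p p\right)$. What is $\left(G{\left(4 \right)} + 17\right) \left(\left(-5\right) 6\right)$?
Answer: $-1020$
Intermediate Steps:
$G{\left(p \right)} = 1 + p^{2}$ ($G{\left(p \right)} = 1 \left(1 + p^{2}\right) = 1 + p^{2}$)
$\left(G{\left(4 \right)} + 17\right) \left(\left(-5\right) 6\right) = \left(\left(1 + 4^{2}\right) + 17\right) \left(\left(-5\right) 6\right) = \left(\left(1 + 16\right) + 17\right) \left(-30\right) = \left(17 + 17\right) \left(-30\right) = 34 \left(-30\right) = -1020$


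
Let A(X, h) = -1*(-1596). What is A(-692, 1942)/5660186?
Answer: 114/404299 ≈ 0.00028197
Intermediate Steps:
A(X, h) = 1596
A(-692, 1942)/5660186 = 1596/5660186 = 1596*(1/5660186) = 114/404299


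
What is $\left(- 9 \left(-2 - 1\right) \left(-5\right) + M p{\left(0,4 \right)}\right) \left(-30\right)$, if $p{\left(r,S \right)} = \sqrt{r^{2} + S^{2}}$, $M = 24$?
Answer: $1170$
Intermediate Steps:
$p{\left(r,S \right)} = \sqrt{S^{2} + r^{2}}$
$\left(- 9 \left(-2 - 1\right) \left(-5\right) + M p{\left(0,4 \right)}\right) \left(-30\right) = \left(- 9 \left(-2 - 1\right) \left(-5\right) + 24 \sqrt{4^{2} + 0^{2}}\right) \left(-30\right) = \left(- 9 \left(\left(-3\right) \left(-5\right)\right) + 24 \sqrt{16 + 0}\right) \left(-30\right) = \left(\left(-9\right) 15 + 24 \sqrt{16}\right) \left(-30\right) = \left(-135 + 24 \cdot 4\right) \left(-30\right) = \left(-135 + 96\right) \left(-30\right) = \left(-39\right) \left(-30\right) = 1170$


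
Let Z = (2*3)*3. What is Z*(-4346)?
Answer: -78228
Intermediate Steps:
Z = 18 (Z = 6*3 = 18)
Z*(-4346) = 18*(-4346) = -78228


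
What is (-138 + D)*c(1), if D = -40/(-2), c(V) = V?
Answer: -118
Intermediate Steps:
D = 20 (D = -40*(-½) = 20)
(-138 + D)*c(1) = (-138 + 20)*1 = -118*1 = -118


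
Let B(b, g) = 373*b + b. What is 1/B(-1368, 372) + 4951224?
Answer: 2533204637567/511632 ≈ 4.9512e+6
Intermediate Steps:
B(b, g) = 374*b
1/B(-1368, 372) + 4951224 = 1/(374*(-1368)) + 4951224 = 1/(-511632) + 4951224 = -1/511632 + 4951224 = 2533204637567/511632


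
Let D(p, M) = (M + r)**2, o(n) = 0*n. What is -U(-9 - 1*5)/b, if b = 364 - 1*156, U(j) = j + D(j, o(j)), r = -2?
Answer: 5/104 ≈ 0.048077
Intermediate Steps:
o(n) = 0
D(p, M) = (-2 + M)**2 (D(p, M) = (M - 2)**2 = (-2 + M)**2)
U(j) = 4 + j (U(j) = j + (-2 + 0)**2 = j + (-2)**2 = j + 4 = 4 + j)
b = 208 (b = 364 - 156 = 208)
-U(-9 - 1*5)/b = -(4 + (-9 - 1*5))/208 = -(4 + (-9 - 5))/208 = -(4 - 14)/208 = -(-10)/208 = -1*(-5/104) = 5/104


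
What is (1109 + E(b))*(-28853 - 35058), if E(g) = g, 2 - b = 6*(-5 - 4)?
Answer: -74456315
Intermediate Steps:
b = 56 (b = 2 - 6*(-5 - 4) = 2 - 6*(-9) = 2 - 1*(-54) = 2 + 54 = 56)
(1109 + E(b))*(-28853 - 35058) = (1109 + 56)*(-28853 - 35058) = 1165*(-63911) = -74456315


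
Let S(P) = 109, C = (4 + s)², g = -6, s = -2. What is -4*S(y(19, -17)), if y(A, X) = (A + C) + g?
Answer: -436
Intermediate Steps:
C = 4 (C = (4 - 2)² = 2² = 4)
y(A, X) = -2 + A (y(A, X) = (A + 4) - 6 = (4 + A) - 6 = -2 + A)
-4*S(y(19, -17)) = -4*109 = -436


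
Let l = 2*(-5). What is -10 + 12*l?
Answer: -130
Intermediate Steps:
l = -10
-10 + 12*l = -10 + 12*(-10) = -10 - 120 = -130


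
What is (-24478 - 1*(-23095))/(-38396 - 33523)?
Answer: 461/23973 ≈ 0.019230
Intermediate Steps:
(-24478 - 1*(-23095))/(-38396 - 33523) = (-24478 + 23095)/(-71919) = -1383*(-1/71919) = 461/23973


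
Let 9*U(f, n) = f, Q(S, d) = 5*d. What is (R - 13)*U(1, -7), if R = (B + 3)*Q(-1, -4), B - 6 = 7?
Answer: -37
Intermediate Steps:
B = 13 (B = 6 + 7 = 13)
U(f, n) = f/9
R = -320 (R = (13 + 3)*(5*(-4)) = 16*(-20) = -320)
(R - 13)*U(1, -7) = (-320 - 13)*((1/9)*1) = -333*1/9 = -37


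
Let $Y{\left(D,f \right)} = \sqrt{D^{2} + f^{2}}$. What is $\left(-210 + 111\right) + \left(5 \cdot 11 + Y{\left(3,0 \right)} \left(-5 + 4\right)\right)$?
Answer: $-47$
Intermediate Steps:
$\left(-210 + 111\right) + \left(5 \cdot 11 + Y{\left(3,0 \right)} \left(-5 + 4\right)\right) = \left(-210 + 111\right) + \left(5 \cdot 11 + \sqrt{3^{2} + 0^{2}} \left(-5 + 4\right)\right) = -99 + \left(55 + \sqrt{9 + 0} \left(-1\right)\right) = -99 + \left(55 + \sqrt{9} \left(-1\right)\right) = -99 + \left(55 + 3 \left(-1\right)\right) = -99 + \left(55 - 3\right) = -99 + 52 = -47$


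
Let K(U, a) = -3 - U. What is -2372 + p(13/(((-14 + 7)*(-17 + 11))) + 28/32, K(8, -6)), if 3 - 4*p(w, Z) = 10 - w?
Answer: -1594961/672 ≈ -2373.5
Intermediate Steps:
p(w, Z) = -7/4 + w/4 (p(w, Z) = ¾ - (10 - w)/4 = ¾ + (-5/2 + w/4) = -7/4 + w/4)
-2372 + p(13/(((-14 + 7)*(-17 + 11))) + 28/32, K(8, -6)) = -2372 + (-7/4 + (13/(((-14 + 7)*(-17 + 11))) + 28/32)/4) = -2372 + (-7/4 + (13/((-7*(-6))) + 28*(1/32))/4) = -2372 + (-7/4 + (13/42 + 7/8)/4) = -2372 + (-7/4 + (¼)*(199/168)) = -2372 + (-7/4 + 199/672) = -2372 - 977/672 = -1594961/672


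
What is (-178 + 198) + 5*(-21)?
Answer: -85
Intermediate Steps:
(-178 + 198) + 5*(-21) = 20 - 105 = -85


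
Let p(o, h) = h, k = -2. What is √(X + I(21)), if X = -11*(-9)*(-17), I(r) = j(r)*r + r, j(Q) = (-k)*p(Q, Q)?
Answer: 2*I*√195 ≈ 27.928*I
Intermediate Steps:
j(Q) = 2*Q (j(Q) = (-1*(-2))*Q = 2*Q)
I(r) = r + 2*r² (I(r) = (2*r)*r + r = 2*r² + r = r + 2*r²)
X = -1683 (X = 99*(-17) = -1683)
√(X + I(21)) = √(-1683 + 21*(1 + 2*21)) = √(-1683 + 21*(1 + 42)) = √(-1683 + 21*43) = √(-1683 + 903) = √(-780) = 2*I*√195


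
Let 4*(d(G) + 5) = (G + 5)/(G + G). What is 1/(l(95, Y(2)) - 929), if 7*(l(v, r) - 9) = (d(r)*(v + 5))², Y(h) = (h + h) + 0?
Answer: 448/13838465 ≈ 3.2374e-5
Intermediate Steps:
d(G) = -5 + (5 + G)/(8*G) (d(G) = -5 + ((G + 5)/(G + G))/4 = -5 + ((5 + G)/((2*G)))/4 = -5 + ((5 + G)*(1/(2*G)))/4 = -5 + ((5 + G)/(2*G))/4 = -5 + (5 + G)/(8*G))
Y(h) = 2*h (Y(h) = 2*h + 0 = 2*h)
l(v, r) = 9 + (5 + v)²*(5 - 39*r)²/(448*r²) (l(v, r) = 9 + (((5 - 39*r)/(8*r))*(v + 5))²/7 = 9 + (((5 - 39*r)/(8*r))*(5 + v))²/7 = 9 + ((5 + v)*(5 - 39*r)/(8*r))²/7 = 9 + ((5 + v)²*(5 - 39*r)²/(64*r²))/7 = 9 + (5 + v)²*(5 - 39*r)²/(448*r²))
1/(l(95, Y(2)) - 929) = 1/((9 + (-5 + 39*(2*2))²*(5 + 95)²/(448*(2*2)²)) - 929) = 1/((9 + (1/448)*(-5 + 39*4)²*100²/4²) - 929) = 1/((9 + (1/448)*(1/16)*(-5 + 156)²*10000) - 929) = 1/((9 + (1/448)*(1/16)*151²*10000) - 929) = 1/((9 + (1/448)*(1/16)*22801*10000) - 929) = 1/((9 + 14250625/448) - 929) = 1/(14254657/448 - 929) = 1/(13838465/448) = 448/13838465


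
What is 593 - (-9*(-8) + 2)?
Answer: 519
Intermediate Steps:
593 - (-9*(-8) + 2) = 593 - (72 + 2) = 593 - 1*74 = 593 - 74 = 519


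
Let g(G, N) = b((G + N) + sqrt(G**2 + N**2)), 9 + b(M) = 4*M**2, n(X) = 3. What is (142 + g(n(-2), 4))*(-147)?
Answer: -104223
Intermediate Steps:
b(M) = -9 + 4*M**2
g(G, N) = -9 + 4*(G + N + sqrt(G**2 + N**2))**2 (g(G, N) = -9 + 4*((G + N) + sqrt(G**2 + N**2))**2 = -9 + 4*(G + N + sqrt(G**2 + N**2))**2)
(142 + g(n(-2), 4))*(-147) = (142 + (-9 + 4*(3 + 4 + sqrt(3**2 + 4**2))**2))*(-147) = (142 + (-9 + 4*(3 + 4 + sqrt(9 + 16))**2))*(-147) = (142 + (-9 + 4*(3 + 4 + sqrt(25))**2))*(-147) = (142 + (-9 + 4*(3 + 4 + 5)**2))*(-147) = (142 + (-9 + 4*12**2))*(-147) = (142 + (-9 + 4*144))*(-147) = (142 + (-9 + 576))*(-147) = (142 + 567)*(-147) = 709*(-147) = -104223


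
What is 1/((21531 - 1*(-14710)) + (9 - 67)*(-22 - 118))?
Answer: 1/44361 ≈ 2.2542e-5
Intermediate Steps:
1/((21531 - 1*(-14710)) + (9 - 67)*(-22 - 118)) = 1/((21531 + 14710) - 58*(-140)) = 1/(36241 + 8120) = 1/44361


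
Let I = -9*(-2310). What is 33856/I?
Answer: 16928/10395 ≈ 1.6285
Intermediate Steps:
I = 20790
33856/I = 33856/20790 = 33856*(1/20790) = 16928/10395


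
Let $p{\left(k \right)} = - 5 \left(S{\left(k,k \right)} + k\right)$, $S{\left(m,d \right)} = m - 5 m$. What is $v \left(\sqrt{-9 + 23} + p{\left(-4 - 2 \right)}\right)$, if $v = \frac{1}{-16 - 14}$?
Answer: $3 - \frac{\sqrt{14}}{30} \approx 2.8753$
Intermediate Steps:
$v = - \frac{1}{30}$ ($v = \frac{1}{-30} = - \frac{1}{30} \approx -0.033333$)
$S{\left(m,d \right)} = - 4 m$
$p{\left(k \right)} = 15 k$ ($p{\left(k \right)} = - 5 \left(- 4 k + k\right) = - 5 \left(- 3 k\right) = 15 k$)
$v \left(\sqrt{-9 + 23} + p{\left(-4 - 2 \right)}\right) = - \frac{\sqrt{-9 + 23} + 15 \left(-4 - 2\right)}{30} = - \frac{\sqrt{14} + 15 \left(-4 - 2\right)}{30} = - \frac{\sqrt{14} + 15 \left(-6\right)}{30} = - \frac{\sqrt{14} - 90}{30} = - \frac{-90 + \sqrt{14}}{30} = 3 - \frac{\sqrt{14}}{30}$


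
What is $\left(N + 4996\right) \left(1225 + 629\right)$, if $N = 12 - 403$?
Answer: $8537670$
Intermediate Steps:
$N = -391$ ($N = 12 - 403 = -391$)
$\left(N + 4996\right) \left(1225 + 629\right) = \left(-391 + 4996\right) \left(1225 + 629\right) = 4605 \cdot 1854 = 8537670$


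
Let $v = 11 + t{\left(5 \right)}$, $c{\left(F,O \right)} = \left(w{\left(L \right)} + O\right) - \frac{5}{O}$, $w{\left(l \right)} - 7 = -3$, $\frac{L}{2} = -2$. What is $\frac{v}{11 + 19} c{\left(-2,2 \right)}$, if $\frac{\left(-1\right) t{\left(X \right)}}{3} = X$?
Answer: $- \frac{7}{15} \approx -0.46667$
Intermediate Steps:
$L = -4$ ($L = 2 \left(-2\right) = -4$)
$t{\left(X \right)} = - 3 X$
$w{\left(l \right)} = 4$ ($w{\left(l \right)} = 7 - 3 = 4$)
$c{\left(F,O \right)} = 4 + O - \frac{5}{O}$ ($c{\left(F,O \right)} = \left(4 + O\right) - \frac{5}{O} = 4 + O - \frac{5}{O}$)
$v = -4$ ($v = 11 - 15 = -4$)
$\frac{v}{11 + 19} c{\left(-2,2 \right)} = - \frac{4}{11 + 19} \left(4 + 2 - \frac{5}{2}\right) = - \frac{4}{30} \left(4 + 2 - \frac{5}{2}\right) = \left(-4\right) \frac{1}{30} \left(4 + 2 - \frac{5}{2}\right) = \left(- \frac{2}{15}\right) \frac{7}{2} = - \frac{7}{15}$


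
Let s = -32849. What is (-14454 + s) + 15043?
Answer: -32260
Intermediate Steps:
(-14454 + s) + 15043 = (-14454 - 32849) + 15043 = -47303 + 15043 = -32260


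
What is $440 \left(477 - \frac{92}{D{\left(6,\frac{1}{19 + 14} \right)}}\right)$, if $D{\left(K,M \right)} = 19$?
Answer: $\frac{3947240}{19} \approx 2.0775 \cdot 10^{5}$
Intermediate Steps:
$440 \left(477 - \frac{92}{D{\left(6,\frac{1}{19 + 14} \right)}}\right) = 440 \left(477 - \frac{92}{19}\right) = 440 \cdot \frac{8971}{19} = \frac{3947240}{19}$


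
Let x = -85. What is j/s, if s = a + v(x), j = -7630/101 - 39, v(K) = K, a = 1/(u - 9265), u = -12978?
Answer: 257329267/190956256 ≈ 1.3476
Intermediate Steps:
a = -1/22243 (a = 1/(-12978 - 9265) = 1/(-22243) = -1/22243 ≈ -4.4958e-5)
j = -11569/101 (j = -7630/101 - 39 = -11569/101 ≈ -114.54)
s = -1890656/22243 (s = -1/22243 - 85 = -1890656/22243 ≈ -85.000)
j/s = -11569/(101*(-1890656/22243)) = -11569/101*(-22243/1890656) = 257329267/190956256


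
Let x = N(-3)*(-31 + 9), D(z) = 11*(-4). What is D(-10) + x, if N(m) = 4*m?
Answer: 220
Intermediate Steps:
D(z) = -44
x = 264 (x = (4*(-3))*(-31 + 9) = -12*(-22) = 264)
D(-10) + x = -44 + 264 = 220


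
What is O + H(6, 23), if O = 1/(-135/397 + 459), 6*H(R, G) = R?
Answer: 182485/182088 ≈ 1.0022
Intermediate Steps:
H(R, G) = R/6
O = 397/182088 (O = 1/(-135*1/397 + 459) = 1/(-135/397 + 459) = 1/(182088/397) = 397/182088 ≈ 0.0021803)
O + H(6, 23) = 397/182088 + (⅙)*6 = 397/182088 + 1 = 182485/182088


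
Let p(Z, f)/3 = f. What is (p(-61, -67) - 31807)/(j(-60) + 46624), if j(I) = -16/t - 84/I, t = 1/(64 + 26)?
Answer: -160040/225927 ≈ -0.70837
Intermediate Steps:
t = 1/90 ≈ 0.011111
p(Z, f) = 3*f
j(I) = -1440 - 84/I (j(I) = -16/1/90 - 84/I = -16*90 - 84/I = -1440 - 84/I)
(p(-61, -67) - 31807)/(j(-60) + 46624) = (3*(-67) - 31807)/((-1440 - 84/(-60)) + 46624) = (-201 - 31807)/((-1440 - 84*(-1/60)) + 46624) = -32008/((-1440 + 7/5) + 46624) = -32008/(-7193/5 + 46624) = -32008/225927/5 = -32008*5/225927 = -160040/225927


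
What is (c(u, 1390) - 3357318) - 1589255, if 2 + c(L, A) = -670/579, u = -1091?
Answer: -2864067595/579 ≈ -4.9466e+6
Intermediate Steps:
c(L, A) = -1828/579 (c(L, A) = -2 - 670/579 = -1828/579)
(c(u, 1390) - 3357318) - 1589255 = (-1828/579 - 3357318) - 1589255 = -1943888950/579 - 1589255 = -2864067595/579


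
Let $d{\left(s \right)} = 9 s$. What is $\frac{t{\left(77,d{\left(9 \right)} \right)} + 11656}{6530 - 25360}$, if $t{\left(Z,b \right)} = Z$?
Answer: $- \frac{11733}{18830} \approx -0.6231$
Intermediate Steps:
$\frac{t{\left(77,d{\left(9 \right)} \right)} + 11656}{6530 - 25360} = \frac{77 + 11656}{6530 - 25360} = \frac{11733}{-18830} = 11733 \left(- \frac{1}{18830}\right) = - \frac{11733}{18830}$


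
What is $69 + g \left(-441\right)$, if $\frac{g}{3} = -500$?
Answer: $661569$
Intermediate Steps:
$g = -1500$ ($g = 3 \left(-500\right) = -1500$)
$69 + g \left(-441\right) = 69 - -661500 = 69 + 661500 = 661569$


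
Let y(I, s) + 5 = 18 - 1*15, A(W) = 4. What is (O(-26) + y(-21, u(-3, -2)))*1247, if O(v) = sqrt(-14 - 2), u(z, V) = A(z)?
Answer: -2494 + 4988*I ≈ -2494.0 + 4988.0*I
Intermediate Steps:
u(z, V) = 4
O(v) = 4*I (O(v) = sqrt(-16) = 4*I)
y(I, s) = -2 (y(I, s) = -5 + (18 - 1*15) = -5 + (18 - 15) = -5 + 3 = -2)
(O(-26) + y(-21, u(-3, -2)))*1247 = (4*I - 2)*1247 = (-2 + 4*I)*1247 = -2494 + 4988*I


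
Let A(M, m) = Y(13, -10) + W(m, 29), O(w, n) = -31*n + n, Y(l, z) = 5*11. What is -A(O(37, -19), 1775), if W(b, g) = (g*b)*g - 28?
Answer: -1492802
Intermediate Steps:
W(b, g) = -28 + b*g² (W(b, g) = (b*g)*g - 28 = b*g² - 28 = -28 + b*g²)
Y(l, z) = 55
O(w, n) = -30*n
A(M, m) = 27 + 841*m (A(M, m) = 55 + (-28 + m*29²) = 55 + (-28 + m*841) = 55 + (-28 + 841*m) = 27 + 841*m)
-A(O(37, -19), 1775) = -(27 + 841*1775) = -(27 + 1492775) = -1*1492802 = -1492802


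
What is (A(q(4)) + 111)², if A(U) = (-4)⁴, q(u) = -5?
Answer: 134689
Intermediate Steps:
A(U) = 256
(A(q(4)) + 111)² = (256 + 111)² = 367² = 134689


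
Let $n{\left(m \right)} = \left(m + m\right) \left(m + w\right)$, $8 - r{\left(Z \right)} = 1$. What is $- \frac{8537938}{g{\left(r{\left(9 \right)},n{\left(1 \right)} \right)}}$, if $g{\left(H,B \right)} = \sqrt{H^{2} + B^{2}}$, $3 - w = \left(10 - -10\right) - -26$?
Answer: $- \frac{8537938 \sqrt{145}}{1015} \approx -1.0129 \cdot 10^{5}$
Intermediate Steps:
$r{\left(Z \right)} = 7$ ($r{\left(Z \right)} = 8 - 1 = 7$)
$w = -43$ ($w = 3 - \left(\left(10 - -10\right) - -26\right) = 3 - \left(\left(10 + 10\right) + 26\right) = 3 - \left(20 + 26\right) = 3 - 46 = -43$)
$n{\left(m \right)} = 2 m \left(-43 + m\right)$ ($n{\left(m \right)} = \left(m + m\right) \left(m - 43\right) = 2 m \left(-43 + m\right)$)
$g{\left(H,B \right)} = \sqrt{B^{2} + H^{2}}$
$- \frac{8537938}{g{\left(r{\left(9 \right)},n{\left(1 \right)} \right)}} = - \frac{8537938}{\sqrt{\left(2 \cdot 1 \left(-43 + 1\right)\right)^{2} + 7^{2}}} = - \frac{8537938}{\sqrt{\left(2 \cdot 1 \left(-42\right)\right)^{2} + 49}} = - \frac{8537938}{\sqrt{\left(-84\right)^{2} + 49}} = - \frac{8537938}{\sqrt{7056 + 49}} = - \frac{8537938}{\sqrt{7105}} = - \frac{8537938}{7 \sqrt{145}} = - 8537938 \frac{\sqrt{145}}{1015} = - \frac{8537938 \sqrt{145}}{1015}$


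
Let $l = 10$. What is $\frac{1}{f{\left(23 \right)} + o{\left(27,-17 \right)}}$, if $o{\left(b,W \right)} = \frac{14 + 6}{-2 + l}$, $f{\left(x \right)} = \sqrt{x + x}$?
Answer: $- \frac{10}{159} + \frac{4 \sqrt{46}}{159} \approx 0.10773$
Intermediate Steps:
$f{\left(x \right)} = \sqrt{2} \sqrt{x}$ ($f{\left(x \right)} = \sqrt{2 x} = \sqrt{2} \sqrt{x}$)
$o{\left(b,W \right)} = \frac{5}{2}$ ($o{\left(b,W \right)} = \frac{14 + 6}{-2 + 10} = \frac{20}{8} = 20 \cdot \frac{1}{8} = \frac{5}{2}$)
$\frac{1}{f{\left(23 \right)} + o{\left(27,-17 \right)}} = \frac{1}{\sqrt{2} \sqrt{23} + \frac{5}{2}} = \frac{1}{\sqrt{46} + \frac{5}{2}} = \frac{1}{\frac{5}{2} + \sqrt{46}}$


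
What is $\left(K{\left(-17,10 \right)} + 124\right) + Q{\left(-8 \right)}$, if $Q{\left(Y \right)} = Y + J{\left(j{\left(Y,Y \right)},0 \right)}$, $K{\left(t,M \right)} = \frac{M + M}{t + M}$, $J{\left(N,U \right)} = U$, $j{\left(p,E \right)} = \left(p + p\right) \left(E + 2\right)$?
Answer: $\frac{792}{7} \approx 113.14$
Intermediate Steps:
$j{\left(p,E \right)} = 2 p \left(2 + E\right)$
$K{\left(t,M \right)} = \frac{2 M}{M + t}$
$Q{\left(Y \right)} = Y$ ($Q{\left(Y \right)} = Y + 0 = Y$)
$\left(K{\left(-17,10 \right)} + 124\right) + Q{\left(-8 \right)} = \left(2 \cdot 10 \frac{1}{10 - 17} + 124\right) - 8 = \left(2 \cdot 10 \frac{1}{-7} + 124\right) - 8 = \left(2 \cdot 10 \left(- \frac{1}{7}\right) + 124\right) - 8 = \left(- \frac{20}{7} + 124\right) - 8 = \frac{848}{7} - 8 = \frac{792}{7}$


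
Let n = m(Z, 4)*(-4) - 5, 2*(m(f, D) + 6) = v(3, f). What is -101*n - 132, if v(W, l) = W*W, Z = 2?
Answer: -233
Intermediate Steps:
v(W, l) = W**2
m(f, D) = -3/2 (m(f, D) = -6 + (1/2)*3**2 = -6 + (1/2)*9 = -6 + 9/2 = -3/2)
n = 1 (n = -3/2*(-4) - 5 = 6 - 5 = 1)
-101*n - 132 = -101*1 - 132 = -101 - 132 = -233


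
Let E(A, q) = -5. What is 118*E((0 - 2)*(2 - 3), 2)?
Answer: -590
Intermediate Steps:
118*E((0 - 2)*(2 - 3), 2) = 118*(-5) = -590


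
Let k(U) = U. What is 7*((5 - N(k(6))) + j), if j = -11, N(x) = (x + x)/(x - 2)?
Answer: -63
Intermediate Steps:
N(x) = 2*x/(-2 + x) (N(x) = (2*x)/(-2 + x) = 2*x/(-2 + x))
7*((5 - N(k(6))) + j) = 7*((5 - 2*6/(-2 + 6)) - 11) = 7*((5 - 2*6/4) - 11) = 7*((5 - 1*3) - 11) = 7*((5 - 3) - 11) = 7*(2 - 11) = 7*(-9) = -63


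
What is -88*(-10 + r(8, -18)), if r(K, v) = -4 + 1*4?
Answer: 880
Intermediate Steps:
r(K, v) = 0 (r(K, v) = -4 + 4 = 0)
-88*(-10 + r(8, -18)) = -88*(-10 + 0) = -88*(-10) = 880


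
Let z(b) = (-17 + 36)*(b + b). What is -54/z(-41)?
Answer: 27/779 ≈ 0.034660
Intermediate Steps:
z(b) = 38*b (z(b) = 19*(2*b) = 38*b)
-54/z(-41) = -54/(38*(-41)) = -54/(-1558) = -54*(-1/1558) = 27/779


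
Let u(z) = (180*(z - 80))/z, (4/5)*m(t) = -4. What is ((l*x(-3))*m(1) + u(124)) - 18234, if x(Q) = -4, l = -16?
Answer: -573194/31 ≈ -18490.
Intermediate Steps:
m(t) = -5 (m(t) = (5/4)*(-4) = -5)
u(z) = (-14400 + 180*z)/z (u(z) = (180*(-80 + z))/z = (-14400 + 180*z)/z)
((l*x(-3))*m(1) + u(124)) - 18234 = (-16*(-4)*(-5) + (180 - 14400/124)) - 18234 = (64*(-5) + (180 - 14400*1/124)) - 18234 = (-320 + (180 - 3600/31)) - 18234 = (-320 + 1980/31) - 18234 = -7940/31 - 18234 = -573194/31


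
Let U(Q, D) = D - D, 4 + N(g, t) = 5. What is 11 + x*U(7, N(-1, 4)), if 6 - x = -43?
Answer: 11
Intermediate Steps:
x = 49 (x = 6 - 1*(-43) = 6 + 43 = 49)
N(g, t) = 1 (N(g, t) = -4 + 5 = 1)
U(Q, D) = 0
11 + x*U(7, N(-1, 4)) = 11 + 49*0 = 11 + 0 = 11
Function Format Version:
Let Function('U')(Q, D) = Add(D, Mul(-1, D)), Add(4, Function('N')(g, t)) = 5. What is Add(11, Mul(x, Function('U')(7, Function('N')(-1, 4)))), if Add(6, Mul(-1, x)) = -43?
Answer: 11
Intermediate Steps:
x = 49 (x = Add(6, Mul(-1, -43)) = Add(6, 43) = 49)
Function('N')(g, t) = 1 (Function('N')(g, t) = Add(-4, 5) = 1)
Function('U')(Q, D) = 0
Add(11, Mul(x, Function('U')(7, Function('N')(-1, 4)))) = Add(11, Mul(49, 0)) = Add(11, 0) = 11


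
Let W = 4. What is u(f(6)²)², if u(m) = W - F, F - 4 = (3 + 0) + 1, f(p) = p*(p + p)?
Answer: 16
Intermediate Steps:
f(p) = 2*p² (f(p) = p*(2*p) = 2*p²)
F = 8 (F = 4 + ((3 + 0) + 1) = 4 + (3 + 1) = 4 + 4 = 8)
u(m) = -4 (u(m) = 4 - 1*8 = 4 - 8 = -4)
u(f(6)²)² = (-4)² = 16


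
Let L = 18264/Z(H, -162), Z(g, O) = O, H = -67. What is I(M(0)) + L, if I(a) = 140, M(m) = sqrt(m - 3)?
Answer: 736/27 ≈ 27.259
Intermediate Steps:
M(m) = sqrt(-3 + m)
L = -3044/27 (L = 18264/(-162) = 18264*(-1/162) = -3044/27 ≈ -112.74)
I(M(0)) + L = 140 - 3044/27 = 736/27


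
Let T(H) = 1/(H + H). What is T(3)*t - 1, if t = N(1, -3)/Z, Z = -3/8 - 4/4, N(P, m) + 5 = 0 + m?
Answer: -1/33 ≈ -0.030303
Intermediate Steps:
N(P, m) = -5 + m (N(P, m) = -5 + (0 + m) = -5 + m)
T(H) = 1/(2*H)
Z = -11/8 (Z = -3*⅛ - 4*¼ = -3/8 - 1 = -11/8 ≈ -1.3750)
t = 64/11 (t = (-5 - 3)/(-11/8) = -8*(-8/11) = 64/11 ≈ 5.8182)
T(3)*t - 1 = ((½)/3)*(64/11) - 1 = ((½)*(⅓))*(64/11) - 1 = (⅙)*(64/11) - 1 = 32/33 - 1 = -1/33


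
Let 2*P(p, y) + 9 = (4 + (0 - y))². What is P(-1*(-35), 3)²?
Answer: 16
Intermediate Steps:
P(p, y) = -9/2 + (4 - y)²/2 (P(p, y) = -9/2 + (4 + (0 - y))²/2 = -9/2 + (4 - y)²/2)
P(-1*(-35), 3)² = (-9/2 + (-4 + 3)²/2)² = (-9/2 + (½)*(-1)²)² = (-9/2 + (½)*1)² = (-9/2 + ½)² = (-4)² = 16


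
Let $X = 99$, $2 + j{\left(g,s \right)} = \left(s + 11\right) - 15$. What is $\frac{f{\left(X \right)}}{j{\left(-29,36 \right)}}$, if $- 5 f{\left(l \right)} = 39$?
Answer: $- \frac{13}{50} \approx -0.26$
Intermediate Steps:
$j{\left(g,s \right)} = -6 + s$ ($j{\left(g,s \right)} = -2 + \left(\left(s + 11\right) - 15\right) = -2 + \left(\left(11 + s\right) - 15\right) = -2 + \left(-4 + s\right) = -6 + s$)
$f{\left(l \right)} = - \frac{39}{5}$ ($f{\left(l \right)} = \left(- \frac{1}{5}\right) 39 = - \frac{39}{5}$)
$\frac{f{\left(X \right)}}{j{\left(-29,36 \right)}} = - \frac{39}{5 \left(-6 + 36\right)} = - \frac{39}{5 \cdot 30} = \left(- \frac{39}{5}\right) \frac{1}{30} = - \frac{13}{50}$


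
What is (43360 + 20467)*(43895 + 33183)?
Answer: 4919657506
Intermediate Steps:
(43360 + 20467)*(43895 + 33183) = 63827*77078 = 4919657506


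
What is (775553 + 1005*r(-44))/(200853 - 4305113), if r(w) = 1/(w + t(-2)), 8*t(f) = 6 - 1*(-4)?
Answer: -44205181/233942820 ≈ -0.18896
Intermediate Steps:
t(f) = 5/4 (t(f) = (6 - 1*(-4))/8 = (6 + 4)/8 = (1/8)*10 = 5/4)
r(w) = 1/(5/4 + w) (r(w) = 1/(w + 5/4) = 1/(5/4 + w))
(775553 + 1005*r(-44))/(200853 - 4305113) = (775553 + 1005*(4/(5 + 4*(-44))))/(200853 - 4305113) = (775553 + 1005*(4/(5 - 176)))/(-4104260) = (775553 + 1005*(4/(-171)))*(-1/4104260) = (775553 + 1005*(4*(-1/171)))*(-1/4104260) = (775553 + 1005*(-4/171))*(-1/4104260) = (775553 - 1340/57)*(-1/4104260) = (44205181/57)*(-1/4104260) = -44205181/233942820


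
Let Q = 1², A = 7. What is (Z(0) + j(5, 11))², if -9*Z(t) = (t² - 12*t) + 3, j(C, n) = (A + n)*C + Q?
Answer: 73984/9 ≈ 8220.4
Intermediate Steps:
Q = 1
j(C, n) = 1 + C*(7 + n) (j(C, n) = (7 + n)*C + 1 = C*(7 + n) + 1 = 1 + C*(7 + n))
Z(t) = -⅓ - t²/9 + 4*t/3 (Z(t) = -((t² - 12*t) + 3)/9 = -(3 + t² - 12*t)/9 = -⅓ - t²/9 + 4*t/3)
(Z(0) + j(5, 11))² = ((-⅓ - ⅑*0² + (4/3)*0) + (1 + 7*5 + 5*11))² = ((-⅓ - ⅑*0 + 0) + (1 + 35 + 55))² = ((-⅓ + 0 + 0) + 91)² = (-⅓ + 91)² = (272/3)² = 73984/9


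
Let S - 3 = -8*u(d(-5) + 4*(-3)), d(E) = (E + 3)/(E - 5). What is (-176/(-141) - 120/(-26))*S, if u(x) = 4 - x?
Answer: -6631516/9165 ≈ -723.57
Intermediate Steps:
d(E) = (3 + E)/(-5 + E)
S = -617/5 (S = 3 - 8*(4 - ((3 - 5)/(-5 - 5) + 4*(-3))) = 3 - 8*(4 - (-2/(-10) - 12)) = 3 - 8*(4 - (-⅒*(-2) - 12)) = 3 - 8*(4 - (⅕ - 12)) = 3 - 8*(4 - 1*(-59/5)) = 3 - 8*(4 + 59/5) = 3 - 8*79/5 = 3 - 632/5 = -617/5 ≈ -123.40)
(-176/(-141) - 120/(-26))*S = (-176/(-141) - 120/(-26))*(-617/5) = (-176*(-1/141) - 120*(-1/26))*(-617/5) = (176/141 + 60/13)*(-617/5) = (10748/1833)*(-617/5) = -6631516/9165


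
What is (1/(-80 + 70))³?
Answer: -1/1000 ≈ -0.0010000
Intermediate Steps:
(1/(-80 + 70))³ = (1/(-10))³ = (-⅒)³ = -1/1000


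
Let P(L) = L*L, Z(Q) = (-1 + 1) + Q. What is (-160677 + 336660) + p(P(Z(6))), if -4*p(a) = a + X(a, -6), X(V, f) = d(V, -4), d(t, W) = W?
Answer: 175975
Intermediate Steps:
Z(Q) = Q (Z(Q) = 0 + Q = Q)
P(L) = L²
X(V, f) = -4
p(a) = 1 - a/4 (p(a) = -(a - 4)/4 = -(-4 + a)/4 = 1 - a/4)
(-160677 + 336660) + p(P(Z(6))) = (-160677 + 336660) + (1 - ¼*6²) = 175983 + (1 - ¼*36) = 175983 + (1 - 9) = 175983 - 8 = 175975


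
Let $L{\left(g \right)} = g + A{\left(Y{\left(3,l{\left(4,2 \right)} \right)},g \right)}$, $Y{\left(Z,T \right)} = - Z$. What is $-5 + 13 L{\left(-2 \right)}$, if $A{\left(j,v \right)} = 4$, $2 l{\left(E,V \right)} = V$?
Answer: $21$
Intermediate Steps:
$l{\left(E,V \right)} = \frac{V}{2}$
$L{\left(g \right)} = 4 + g$ ($L{\left(g \right)} = g + 4 = 4 + g$)
$-5 + 13 L{\left(-2 \right)} = -5 + 13 \left(4 - 2\right) = -5 + 13 \cdot 2 = -5 + 26 = 21$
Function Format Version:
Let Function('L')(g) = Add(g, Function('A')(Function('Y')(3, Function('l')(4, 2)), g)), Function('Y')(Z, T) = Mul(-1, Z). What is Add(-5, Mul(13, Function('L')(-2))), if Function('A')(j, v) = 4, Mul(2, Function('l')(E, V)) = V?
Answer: 21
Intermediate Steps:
Function('l')(E, V) = Mul(Rational(1, 2), V)
Function('L')(g) = Add(4, g) (Function('L')(g) = Add(g, 4) = Add(4, g))
Add(-5, Mul(13, Function('L')(-2))) = Add(-5, Mul(13, Add(4, -2))) = Add(-5, Mul(13, 2)) = Add(-5, 26) = 21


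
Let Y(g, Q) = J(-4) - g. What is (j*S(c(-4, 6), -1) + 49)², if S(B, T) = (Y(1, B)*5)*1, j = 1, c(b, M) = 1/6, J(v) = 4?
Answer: 4096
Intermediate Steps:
c(b, M) = ⅙
Y(g, Q) = 4 - g
S(B, T) = 15 (S(B, T) = ((4 - 1*1)*5)*1 = ((4 - 1)*5)*1 = (3*5)*1 = 15*1 = 15)
(j*S(c(-4, 6), -1) + 49)² = (1*15 + 49)² = (15 + 49)² = 64² = 4096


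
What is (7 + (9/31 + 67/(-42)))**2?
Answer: 54982225/1695204 ≈ 32.434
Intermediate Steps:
(7 + (9/31 + 67/(-42)))**2 = (7 + (9*(1/31) + 67*(-1/42)))**2 = (7 + (9/31 - 67/42))**2 = (7 - 1699/1302)**2 = (7415/1302)**2 = 54982225/1695204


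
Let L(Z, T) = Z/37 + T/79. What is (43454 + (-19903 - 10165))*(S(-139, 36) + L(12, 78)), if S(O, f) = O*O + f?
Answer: 757438042170/2923 ≈ 2.5913e+8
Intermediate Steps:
S(O, f) = f + O² (S(O, f) = O² + f = f + O²)
L(Z, T) = Z/37 + T/79 (L(Z, T) = Z*(1/37) + T*(1/79) = Z/37 + T/79)
(43454 + (-19903 - 10165))*(S(-139, 36) + L(12, 78)) = (43454 + (-19903 - 10165))*((36 + (-139)²) + ((1/37)*12 + (1/79)*78)) = (43454 - 30068)*((36 + 19321) + (12/37 + 78/79)) = 13386*(19357 + 3834/2923) = 13386*(56584345/2923) = 757438042170/2923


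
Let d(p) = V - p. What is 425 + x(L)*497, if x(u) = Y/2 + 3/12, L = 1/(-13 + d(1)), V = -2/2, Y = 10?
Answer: 12137/4 ≈ 3034.3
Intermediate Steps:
V = -1 (V = -2*½ = -1)
d(p) = -1 - p
L = -1/15 (L = 1/(-13 + (-1 - 1*1)) = 1/(-13 + (-1 - 1)) = 1/(-13 - 2) = 1/(-15) = -1/15 ≈ -0.066667)
x(u) = 21/4 (x(u) = 10/2 + 3/12 = 10*(½) + 3*(1/12) = 5 + ¼ = 21/4)
425 + x(L)*497 = 425 + (21/4)*497 = 425 + 10437/4 = 12137/4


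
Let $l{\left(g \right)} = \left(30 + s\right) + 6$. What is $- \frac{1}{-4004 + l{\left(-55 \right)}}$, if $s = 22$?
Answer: $\frac{1}{3946} \approx 0.00025342$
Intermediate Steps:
$l{\left(g \right)} = 58$ ($l{\left(g \right)} = \left(30 + 22\right) + 6 = 52 + 6 = 58$)
$- \frac{1}{-4004 + l{\left(-55 \right)}} = - \frac{1}{-4004 + 58} = - \frac{1}{-3946} = \left(-1\right) \left(- \frac{1}{3946}\right) = \frac{1}{3946}$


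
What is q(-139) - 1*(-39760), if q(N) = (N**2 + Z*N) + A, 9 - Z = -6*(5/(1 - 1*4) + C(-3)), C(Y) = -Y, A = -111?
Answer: 56607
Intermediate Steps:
Z = 17 (Z = 9 - (-6)*(5/(1 - 1*4) - 1*(-3)) = 9 - (-6)*(5/(1 - 4) + 3) = 9 - (-6)*(5/(-3) + 3) = 9 - (-6)*(5*(-1/3) + 3) = 9 - (-6)*(-5/3 + 3) = 9 - (-6)*4/3 = 9 - 1*(-8) = 9 + 8 = 17)
q(N) = -111 + N**2 + 17*N (q(N) = (N**2 + 17*N) - 111 = -111 + N**2 + 17*N)
q(-139) - 1*(-39760) = (-111 + (-139)**2 + 17*(-139)) - 1*(-39760) = (-111 + 19321 - 2363) + 39760 = 16847 + 39760 = 56607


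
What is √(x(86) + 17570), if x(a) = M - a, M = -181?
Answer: 11*√143 ≈ 131.54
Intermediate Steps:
x(a) = -181 - a
√(x(86) + 17570) = √((-181 - 1*86) + 17570) = √((-181 - 86) + 17570) = √(-267 + 17570) = √17303 = 11*√143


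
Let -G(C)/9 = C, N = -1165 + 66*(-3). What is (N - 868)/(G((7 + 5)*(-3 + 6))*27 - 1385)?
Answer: 2231/10133 ≈ 0.22017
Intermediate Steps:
N = -1363 (N = -1165 - 198 = -1363)
G(C) = -9*C
(N - 868)/(G((7 + 5)*(-3 + 6))*27 - 1385) = (-1363 - 868)/(-9*(7 + 5)*(-3 + 6)*27 - 1385) = -2231/(-108*3*27 - 1385) = -2231/(-9*36*27 - 1385) = -2231/(-324*27 - 1385) = -2231/(-8748 - 1385) = -2231/(-10133) = -2231*(-1/10133) = 2231/10133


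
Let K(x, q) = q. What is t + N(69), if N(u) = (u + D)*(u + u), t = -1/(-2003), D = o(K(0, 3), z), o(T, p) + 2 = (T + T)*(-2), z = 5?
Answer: 15202771/2003 ≈ 7590.0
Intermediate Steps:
o(T, p) = -2 - 4*T (o(T, p) = -2 + (T + T)*(-2) = -2 + (2*T)*(-2) = -2 - 4*T)
D = -14 (D = -2 - 4*3 = -2 - 12 = -14)
t = 1/2003 (t = -1*(-1/2003) = 1/2003 ≈ 0.00049925)
N(u) = 2*u*(-14 + u) (N(u) = (u - 14)*(u + u) = (-14 + u)*(2*u) = 2*u*(-14 + u))
t + N(69) = 1/2003 + 2*69*(-14 + 69) = 1/2003 + 2*69*55 = 1/2003 + 7590 = 15202771/2003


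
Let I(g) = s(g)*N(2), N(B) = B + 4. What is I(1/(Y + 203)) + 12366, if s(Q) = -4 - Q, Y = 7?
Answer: 431969/35 ≈ 12342.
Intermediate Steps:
N(B) = 4 + B
I(g) = -24 - 6*g (I(g) = (-4 - g)*(4 + 2) = (-4 - g)*6 = -24 - 6*g)
I(1/(Y + 203)) + 12366 = (-24 - 6/(7 + 203)) + 12366 = (-24 - 6/210) + 12366 = (-24 - 6*1/210) + 12366 = (-24 - 1/35) + 12366 = -841/35 + 12366 = 431969/35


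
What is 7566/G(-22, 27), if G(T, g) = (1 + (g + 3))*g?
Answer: 2522/279 ≈ 9.0394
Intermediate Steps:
G(T, g) = g*(4 + g) (G(T, g) = (1 + (3 + g))*g = (4 + g)*g = g*(4 + g))
7566/G(-22, 27) = 7566/((27*(4 + 27))) = 7566/((27*31)) = 7566/837 = 7566*(1/837) = 2522/279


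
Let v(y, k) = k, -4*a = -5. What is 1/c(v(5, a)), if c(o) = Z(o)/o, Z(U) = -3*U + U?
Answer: -½ ≈ -0.50000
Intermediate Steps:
a = 5/4 (a = -¼*(-5) = 5/4 ≈ 1.2500)
Z(U) = -2*U
c(o) = -2 (c(o) = (-2*o)/o = -2)
1/c(v(5, a)) = 1/(-2) = -½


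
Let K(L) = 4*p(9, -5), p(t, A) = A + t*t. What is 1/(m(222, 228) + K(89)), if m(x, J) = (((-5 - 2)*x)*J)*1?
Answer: -1/354008 ≈ -2.8248e-6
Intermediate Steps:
p(t, A) = A + t²
K(L) = 304 (K(L) = 4*(-5 + 9²) = 4*(-5 + 81) = 4*76 = 304)
m(x, J) = -7*J*x (m(x, J) = ((-7*x)*J)*1 = -7*J*x*1 = -7*J*x)
1/(m(222, 228) + K(89)) = 1/(-7*228*222 + 304) = 1/(-354312 + 304) = 1/(-354008) = -1/354008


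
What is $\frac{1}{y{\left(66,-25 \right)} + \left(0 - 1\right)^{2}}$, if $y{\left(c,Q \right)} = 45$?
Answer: $\frac{1}{46} \approx 0.021739$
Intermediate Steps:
$\frac{1}{y{\left(66,-25 \right)} + \left(0 - 1\right)^{2}} = \frac{1}{45 + \left(0 - 1\right)^{2}} = \frac{1}{45 + \left(-1\right)^{2}} = \frac{1}{45 + 1} = \frac{1}{46}$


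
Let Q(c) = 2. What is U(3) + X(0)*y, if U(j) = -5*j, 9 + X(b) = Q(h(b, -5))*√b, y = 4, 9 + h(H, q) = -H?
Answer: -51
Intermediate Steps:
h(H, q) = -9 - H
X(b) = -9 + 2*√b
U(3) + X(0)*y = -5*3 + (-9 + 2*√0)*4 = -15 + (-9 + 2*0)*4 = -15 + (-9 + 0)*4 = -15 - 9*4 = -15 - 36 = -51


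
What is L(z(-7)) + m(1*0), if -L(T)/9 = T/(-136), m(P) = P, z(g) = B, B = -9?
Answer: -81/136 ≈ -0.59559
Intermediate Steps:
z(g) = -9
L(T) = 9*T/136 (L(T) = -9*T/(-136) = -9*T*(-1)/136 = -(-9)*T/136 = 9*T/136)
L(z(-7)) + m(1*0) = (9/136)*(-9) + 1*0 = -81/136 + 0 = -81/136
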